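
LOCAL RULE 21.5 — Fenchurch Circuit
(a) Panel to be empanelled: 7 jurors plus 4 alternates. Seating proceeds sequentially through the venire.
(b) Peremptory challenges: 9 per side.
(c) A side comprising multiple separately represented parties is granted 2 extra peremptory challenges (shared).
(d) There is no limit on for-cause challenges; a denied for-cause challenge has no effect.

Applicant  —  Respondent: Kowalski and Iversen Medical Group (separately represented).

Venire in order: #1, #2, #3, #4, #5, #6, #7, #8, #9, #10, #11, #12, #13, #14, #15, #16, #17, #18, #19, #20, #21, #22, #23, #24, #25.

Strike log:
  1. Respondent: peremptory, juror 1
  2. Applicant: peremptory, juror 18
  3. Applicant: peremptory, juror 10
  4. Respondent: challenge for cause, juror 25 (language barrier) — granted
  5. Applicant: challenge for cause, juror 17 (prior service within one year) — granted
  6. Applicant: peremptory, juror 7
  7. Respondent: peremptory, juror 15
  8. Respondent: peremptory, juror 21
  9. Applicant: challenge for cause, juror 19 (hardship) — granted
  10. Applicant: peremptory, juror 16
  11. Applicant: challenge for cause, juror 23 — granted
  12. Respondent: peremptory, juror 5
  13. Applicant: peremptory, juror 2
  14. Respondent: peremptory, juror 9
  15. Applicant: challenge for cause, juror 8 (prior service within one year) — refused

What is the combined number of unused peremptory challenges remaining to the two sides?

10

Applicant allotment: 9. Respondent allotment: 9 base + 2 multi-party = 11.
Applicant peremptories used: #18, #10, #7, #16, #2 — 5 (for-cause on #17, #19, #23, #8 don't count).
Respondent peremptories used: #1, #15, #21, #5, #9 — 5 (the for-cause on #25 doesn't count).
Remaining: (9 − 5) + (11 − 5) = 10.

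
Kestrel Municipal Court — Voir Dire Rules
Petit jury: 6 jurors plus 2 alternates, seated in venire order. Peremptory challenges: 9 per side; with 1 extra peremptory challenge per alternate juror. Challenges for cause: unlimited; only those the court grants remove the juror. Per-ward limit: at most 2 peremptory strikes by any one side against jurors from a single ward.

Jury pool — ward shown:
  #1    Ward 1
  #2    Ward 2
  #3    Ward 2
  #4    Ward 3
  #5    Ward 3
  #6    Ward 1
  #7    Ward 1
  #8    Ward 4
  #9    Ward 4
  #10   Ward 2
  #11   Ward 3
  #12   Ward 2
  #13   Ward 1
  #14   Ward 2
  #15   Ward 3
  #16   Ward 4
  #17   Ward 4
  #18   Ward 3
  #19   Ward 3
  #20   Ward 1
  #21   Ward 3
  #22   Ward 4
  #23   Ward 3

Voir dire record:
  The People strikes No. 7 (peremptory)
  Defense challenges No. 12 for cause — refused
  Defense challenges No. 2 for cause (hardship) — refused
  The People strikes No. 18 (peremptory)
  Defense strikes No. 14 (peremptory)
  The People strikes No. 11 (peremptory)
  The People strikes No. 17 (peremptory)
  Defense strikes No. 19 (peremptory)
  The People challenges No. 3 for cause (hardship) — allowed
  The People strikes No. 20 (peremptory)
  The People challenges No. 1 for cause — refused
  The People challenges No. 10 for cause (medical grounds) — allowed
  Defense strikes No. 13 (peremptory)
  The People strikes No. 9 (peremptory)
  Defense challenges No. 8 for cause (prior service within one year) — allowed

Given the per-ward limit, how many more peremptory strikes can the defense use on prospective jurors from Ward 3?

1

Defense peremptories so far: #14, #19, #13 — 3 of 11 used, 8 left overall.
Against Ward 3: #19 — 1 used; per-ward cap 2 leaves 1.
Binding limit: min(8, 1) = 1.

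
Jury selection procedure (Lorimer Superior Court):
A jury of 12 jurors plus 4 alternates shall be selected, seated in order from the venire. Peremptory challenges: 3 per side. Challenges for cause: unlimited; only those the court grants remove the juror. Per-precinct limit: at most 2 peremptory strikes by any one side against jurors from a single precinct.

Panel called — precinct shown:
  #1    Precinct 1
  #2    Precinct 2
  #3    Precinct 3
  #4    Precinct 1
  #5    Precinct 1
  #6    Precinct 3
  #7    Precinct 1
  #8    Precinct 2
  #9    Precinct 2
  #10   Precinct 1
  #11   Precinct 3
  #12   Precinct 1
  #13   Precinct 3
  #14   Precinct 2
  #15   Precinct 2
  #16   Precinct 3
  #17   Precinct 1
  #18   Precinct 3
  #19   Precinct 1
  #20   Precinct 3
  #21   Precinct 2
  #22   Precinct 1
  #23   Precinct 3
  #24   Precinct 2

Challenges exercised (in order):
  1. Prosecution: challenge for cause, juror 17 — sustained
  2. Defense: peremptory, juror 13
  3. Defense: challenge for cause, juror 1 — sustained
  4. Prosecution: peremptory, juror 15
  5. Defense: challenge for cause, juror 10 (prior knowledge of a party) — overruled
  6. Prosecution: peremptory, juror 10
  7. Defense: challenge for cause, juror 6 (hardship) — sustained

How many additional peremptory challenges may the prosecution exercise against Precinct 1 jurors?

Prosecution peremptories so far: #15, #10 — 2 of 3 used, 1 left overall.
Against Precinct 1: #10 — 1 used; per-precinct cap 2 leaves 1.
Binding limit: min(1, 1) = 1.

1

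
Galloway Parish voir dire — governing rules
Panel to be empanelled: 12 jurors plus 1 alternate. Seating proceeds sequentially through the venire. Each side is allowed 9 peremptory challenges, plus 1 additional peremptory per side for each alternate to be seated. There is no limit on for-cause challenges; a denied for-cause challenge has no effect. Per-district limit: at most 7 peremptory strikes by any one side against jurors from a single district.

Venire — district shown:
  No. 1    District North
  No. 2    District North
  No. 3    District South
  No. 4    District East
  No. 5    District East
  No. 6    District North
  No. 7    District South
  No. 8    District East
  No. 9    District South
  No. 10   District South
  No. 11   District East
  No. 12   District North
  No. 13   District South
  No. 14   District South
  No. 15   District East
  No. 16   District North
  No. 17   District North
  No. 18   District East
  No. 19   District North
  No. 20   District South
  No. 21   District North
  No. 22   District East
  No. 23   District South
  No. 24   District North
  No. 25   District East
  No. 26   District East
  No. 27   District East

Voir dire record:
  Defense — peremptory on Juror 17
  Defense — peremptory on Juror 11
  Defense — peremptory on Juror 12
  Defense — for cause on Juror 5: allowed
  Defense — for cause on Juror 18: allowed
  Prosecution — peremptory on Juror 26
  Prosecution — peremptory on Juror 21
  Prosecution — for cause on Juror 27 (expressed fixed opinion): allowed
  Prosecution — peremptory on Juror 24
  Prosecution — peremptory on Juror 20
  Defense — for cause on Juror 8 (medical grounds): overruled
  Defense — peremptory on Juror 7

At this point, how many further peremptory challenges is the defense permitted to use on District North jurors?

5

Defense peremptories so far: #17, #11, #12, #7 — 4 of 10 used, 6 left overall.
Against District North: #17, #12 — 2 used; per-district cap 7 leaves 5.
Binding limit: min(6, 5) = 5.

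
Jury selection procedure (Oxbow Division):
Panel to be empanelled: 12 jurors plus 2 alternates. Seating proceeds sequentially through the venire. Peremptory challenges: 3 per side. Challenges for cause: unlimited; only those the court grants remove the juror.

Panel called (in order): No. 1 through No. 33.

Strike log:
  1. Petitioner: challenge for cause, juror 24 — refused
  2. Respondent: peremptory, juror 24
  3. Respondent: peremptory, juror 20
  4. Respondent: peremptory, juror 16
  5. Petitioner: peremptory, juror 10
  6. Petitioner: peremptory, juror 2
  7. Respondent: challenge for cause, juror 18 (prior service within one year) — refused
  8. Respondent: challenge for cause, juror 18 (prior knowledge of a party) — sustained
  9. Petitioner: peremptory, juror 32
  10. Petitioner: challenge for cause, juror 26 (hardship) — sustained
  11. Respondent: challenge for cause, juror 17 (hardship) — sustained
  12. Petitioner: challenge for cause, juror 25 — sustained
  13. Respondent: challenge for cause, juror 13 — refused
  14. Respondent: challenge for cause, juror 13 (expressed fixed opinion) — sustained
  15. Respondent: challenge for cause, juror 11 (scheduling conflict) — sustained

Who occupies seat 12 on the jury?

Removed: #2, #10, #11, #13, #16, #17, #18, #20, #24, #25, #26, #32.
Seating in order: seats 1–12 → #1, #3, #4, #5, #6, #7, #8, #9, #12, #14, #15, #19; alternates → #21, #22.
So seat 12 is #19.

19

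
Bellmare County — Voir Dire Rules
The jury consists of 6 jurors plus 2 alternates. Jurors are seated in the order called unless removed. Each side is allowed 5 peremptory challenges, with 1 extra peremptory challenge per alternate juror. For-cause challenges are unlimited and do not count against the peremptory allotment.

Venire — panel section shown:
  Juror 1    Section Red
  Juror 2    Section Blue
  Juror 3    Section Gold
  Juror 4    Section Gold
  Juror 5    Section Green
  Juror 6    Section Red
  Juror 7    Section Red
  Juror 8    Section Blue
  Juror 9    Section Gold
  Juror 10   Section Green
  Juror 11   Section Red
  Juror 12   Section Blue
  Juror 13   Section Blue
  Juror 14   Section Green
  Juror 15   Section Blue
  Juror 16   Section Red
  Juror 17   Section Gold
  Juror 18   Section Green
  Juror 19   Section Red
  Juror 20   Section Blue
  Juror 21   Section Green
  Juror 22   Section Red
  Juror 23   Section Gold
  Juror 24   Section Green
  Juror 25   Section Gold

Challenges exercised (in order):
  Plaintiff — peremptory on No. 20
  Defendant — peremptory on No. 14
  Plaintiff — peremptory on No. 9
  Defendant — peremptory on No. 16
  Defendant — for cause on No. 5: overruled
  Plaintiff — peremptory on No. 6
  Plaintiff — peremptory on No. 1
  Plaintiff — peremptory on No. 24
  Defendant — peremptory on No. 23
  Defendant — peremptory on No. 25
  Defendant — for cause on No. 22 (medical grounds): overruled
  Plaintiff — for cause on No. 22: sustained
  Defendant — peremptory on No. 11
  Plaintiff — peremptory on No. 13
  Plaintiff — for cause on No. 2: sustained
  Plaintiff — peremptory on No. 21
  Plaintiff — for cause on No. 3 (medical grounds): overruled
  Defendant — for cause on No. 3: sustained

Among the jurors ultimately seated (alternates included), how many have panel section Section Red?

Removed: #1, #2, #3, #6, #9, #11, #13, #14, #16, #20, #21, #22, #23, #24, #25.
Seated (8 incl. alternates): #4, #5, #7, #8, #10, #12, #15, #17.
Of those, in Section Red: #7 → 1.

1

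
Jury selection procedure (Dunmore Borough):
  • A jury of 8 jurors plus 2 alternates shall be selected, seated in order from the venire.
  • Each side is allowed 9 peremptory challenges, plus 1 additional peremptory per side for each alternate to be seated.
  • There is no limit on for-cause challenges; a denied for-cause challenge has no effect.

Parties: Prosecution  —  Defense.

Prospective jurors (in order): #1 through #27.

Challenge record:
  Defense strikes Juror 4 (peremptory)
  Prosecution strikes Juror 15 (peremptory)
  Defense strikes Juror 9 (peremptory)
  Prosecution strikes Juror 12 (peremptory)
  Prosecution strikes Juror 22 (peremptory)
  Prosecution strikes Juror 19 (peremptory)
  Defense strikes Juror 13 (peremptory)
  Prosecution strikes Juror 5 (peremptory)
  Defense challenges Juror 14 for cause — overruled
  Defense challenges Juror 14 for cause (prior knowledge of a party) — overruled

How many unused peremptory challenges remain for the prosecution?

6

Prosecution allotment: 9 base + 1 × 2 alternates = 11.
Prosecution peremptories used: #15, #12, #22, #19, #5 — 5.
Remaining: 11 − 5 = 6.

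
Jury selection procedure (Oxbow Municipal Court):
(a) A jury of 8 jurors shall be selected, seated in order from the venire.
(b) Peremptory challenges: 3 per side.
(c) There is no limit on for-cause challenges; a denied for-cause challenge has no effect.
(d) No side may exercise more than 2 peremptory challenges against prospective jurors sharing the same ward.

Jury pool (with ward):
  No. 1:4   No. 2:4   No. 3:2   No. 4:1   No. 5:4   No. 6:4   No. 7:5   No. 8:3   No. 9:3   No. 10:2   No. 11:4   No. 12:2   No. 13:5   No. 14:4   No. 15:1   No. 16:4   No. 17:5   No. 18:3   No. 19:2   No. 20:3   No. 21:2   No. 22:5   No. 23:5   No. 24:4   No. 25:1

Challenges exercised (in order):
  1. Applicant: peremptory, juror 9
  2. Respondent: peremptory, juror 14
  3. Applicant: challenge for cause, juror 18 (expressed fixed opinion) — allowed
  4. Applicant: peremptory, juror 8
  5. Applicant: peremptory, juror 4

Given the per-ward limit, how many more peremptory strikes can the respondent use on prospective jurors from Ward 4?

1

Respondent peremptories so far: #14 — 1 of 3 used, 2 left overall.
Against Ward 4: #14 — 1 used; per-ward cap 2 leaves 1.
Binding limit: min(2, 1) = 1.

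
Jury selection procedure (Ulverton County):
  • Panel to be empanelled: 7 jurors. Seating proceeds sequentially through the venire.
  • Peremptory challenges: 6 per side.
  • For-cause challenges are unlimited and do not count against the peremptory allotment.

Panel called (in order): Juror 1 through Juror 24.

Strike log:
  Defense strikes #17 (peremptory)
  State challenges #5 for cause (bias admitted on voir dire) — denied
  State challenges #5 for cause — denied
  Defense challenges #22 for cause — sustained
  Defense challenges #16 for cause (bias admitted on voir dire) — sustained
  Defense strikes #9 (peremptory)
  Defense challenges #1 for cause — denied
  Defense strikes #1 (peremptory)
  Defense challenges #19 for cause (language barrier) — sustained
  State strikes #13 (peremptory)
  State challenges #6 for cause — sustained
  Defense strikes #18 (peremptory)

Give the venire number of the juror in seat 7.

10

Removed: #1, #6, #9, #13, #16, #17, #18, #19, #22. (#5 stays — for-cause denied.)
Seating in order: seats 1–7 → #2, #3, #4, #5, #7, #8, #10.
So seat 7 is #10.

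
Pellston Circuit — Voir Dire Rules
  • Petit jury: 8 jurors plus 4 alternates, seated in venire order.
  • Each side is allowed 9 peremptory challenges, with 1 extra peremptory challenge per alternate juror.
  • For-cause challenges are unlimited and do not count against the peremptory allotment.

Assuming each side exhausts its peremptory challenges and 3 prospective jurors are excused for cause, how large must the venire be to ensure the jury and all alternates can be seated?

41

Seats to fill: 8 + 4 alternates = 12.
Peremptories: 9 + 1×4 = 13 per side × 2 sides = 26.
For-cause removals: 3.
Minimum venire: 12 + 26 + 3 = 41.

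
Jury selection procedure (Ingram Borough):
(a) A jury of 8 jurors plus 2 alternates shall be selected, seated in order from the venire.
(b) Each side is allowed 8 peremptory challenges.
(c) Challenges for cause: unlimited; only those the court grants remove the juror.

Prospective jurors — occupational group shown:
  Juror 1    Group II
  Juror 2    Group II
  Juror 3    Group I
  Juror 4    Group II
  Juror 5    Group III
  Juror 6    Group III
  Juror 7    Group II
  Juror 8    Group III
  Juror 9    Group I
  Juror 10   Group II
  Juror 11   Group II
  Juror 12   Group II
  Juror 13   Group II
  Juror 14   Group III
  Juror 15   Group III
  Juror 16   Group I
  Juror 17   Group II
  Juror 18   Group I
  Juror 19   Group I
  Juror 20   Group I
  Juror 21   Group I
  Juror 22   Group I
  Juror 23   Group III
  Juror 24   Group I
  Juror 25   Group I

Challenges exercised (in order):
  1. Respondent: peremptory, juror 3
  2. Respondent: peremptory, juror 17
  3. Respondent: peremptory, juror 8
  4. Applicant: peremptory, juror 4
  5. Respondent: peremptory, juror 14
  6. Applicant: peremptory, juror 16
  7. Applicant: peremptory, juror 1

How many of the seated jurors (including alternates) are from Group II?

6

Removed: #1, #3, #4, #8, #14, #16, #17.
Seated (10 incl. alternates): #2, #5, #6, #7, #9, #10, #11, #12, #13, #15.
Of those, in Group II: #2, #7, #10, #11, #12, #13 → 6.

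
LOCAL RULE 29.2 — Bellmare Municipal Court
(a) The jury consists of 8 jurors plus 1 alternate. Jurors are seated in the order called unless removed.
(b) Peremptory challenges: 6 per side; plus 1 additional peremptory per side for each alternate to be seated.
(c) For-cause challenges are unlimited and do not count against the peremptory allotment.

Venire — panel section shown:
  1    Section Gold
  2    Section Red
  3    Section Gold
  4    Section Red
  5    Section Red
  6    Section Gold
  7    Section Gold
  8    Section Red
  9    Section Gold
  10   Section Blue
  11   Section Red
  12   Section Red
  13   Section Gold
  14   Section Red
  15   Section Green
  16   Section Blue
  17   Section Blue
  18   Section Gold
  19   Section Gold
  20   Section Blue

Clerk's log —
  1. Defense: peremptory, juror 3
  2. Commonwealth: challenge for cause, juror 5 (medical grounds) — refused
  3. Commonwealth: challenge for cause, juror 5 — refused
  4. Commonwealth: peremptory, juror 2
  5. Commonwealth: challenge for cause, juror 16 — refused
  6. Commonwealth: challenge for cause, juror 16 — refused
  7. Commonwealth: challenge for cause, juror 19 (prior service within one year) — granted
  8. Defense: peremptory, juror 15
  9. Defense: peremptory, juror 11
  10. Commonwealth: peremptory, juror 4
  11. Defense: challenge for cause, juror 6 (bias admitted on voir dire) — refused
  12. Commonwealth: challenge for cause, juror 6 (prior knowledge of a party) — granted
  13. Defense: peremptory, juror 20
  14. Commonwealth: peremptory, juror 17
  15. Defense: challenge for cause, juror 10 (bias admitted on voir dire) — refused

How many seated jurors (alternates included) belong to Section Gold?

Removed: #2, #3, #4, #6, #11, #15, #17, #19, #20.
Seated (9 incl. alternates): #1, #5, #7, #8, #9, #10, #12, #13, #14.
Of those, in Section Gold: #1, #7, #9, #13 → 4.

4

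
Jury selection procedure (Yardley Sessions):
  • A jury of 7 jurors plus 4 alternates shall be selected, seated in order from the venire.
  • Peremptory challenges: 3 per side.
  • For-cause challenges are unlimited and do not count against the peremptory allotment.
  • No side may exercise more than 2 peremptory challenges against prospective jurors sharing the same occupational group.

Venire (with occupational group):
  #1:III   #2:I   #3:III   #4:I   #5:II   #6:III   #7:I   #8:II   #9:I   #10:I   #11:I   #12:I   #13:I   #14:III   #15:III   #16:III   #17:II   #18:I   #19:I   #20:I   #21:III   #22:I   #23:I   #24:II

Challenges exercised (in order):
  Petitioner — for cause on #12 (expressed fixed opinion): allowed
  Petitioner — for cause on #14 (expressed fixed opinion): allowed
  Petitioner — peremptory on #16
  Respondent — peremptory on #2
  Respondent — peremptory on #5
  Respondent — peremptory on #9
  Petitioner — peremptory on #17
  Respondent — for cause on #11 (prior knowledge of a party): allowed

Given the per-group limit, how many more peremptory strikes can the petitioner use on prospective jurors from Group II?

Petitioner peremptories so far: #16, #17 — 2 of 3 used, 1 left overall.
Against Group II: #17 — 1 used; per-group cap 2 leaves 1.
Binding limit: min(1, 1) = 1.

1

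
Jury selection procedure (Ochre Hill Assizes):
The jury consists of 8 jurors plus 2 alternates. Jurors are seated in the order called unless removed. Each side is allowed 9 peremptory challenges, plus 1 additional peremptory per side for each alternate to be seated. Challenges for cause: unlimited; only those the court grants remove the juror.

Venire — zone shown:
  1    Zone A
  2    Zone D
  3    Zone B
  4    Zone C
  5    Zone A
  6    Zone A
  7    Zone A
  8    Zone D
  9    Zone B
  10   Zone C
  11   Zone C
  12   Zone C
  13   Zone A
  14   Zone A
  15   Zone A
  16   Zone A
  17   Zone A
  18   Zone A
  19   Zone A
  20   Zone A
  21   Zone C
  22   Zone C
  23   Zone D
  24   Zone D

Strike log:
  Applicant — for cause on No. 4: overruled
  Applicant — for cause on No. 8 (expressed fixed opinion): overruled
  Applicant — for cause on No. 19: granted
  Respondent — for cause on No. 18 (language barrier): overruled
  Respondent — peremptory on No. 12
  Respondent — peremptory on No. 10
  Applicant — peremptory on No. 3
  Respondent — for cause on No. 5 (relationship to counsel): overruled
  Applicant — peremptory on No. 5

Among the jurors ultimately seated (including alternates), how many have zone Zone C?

2

Removed: #3, #5, #10, #12, #19.
Seated (10 incl. alternates): #1, #2, #4, #6, #7, #8, #9, #11, #13, #14.
Of those, in Zone C: #4, #11 → 2.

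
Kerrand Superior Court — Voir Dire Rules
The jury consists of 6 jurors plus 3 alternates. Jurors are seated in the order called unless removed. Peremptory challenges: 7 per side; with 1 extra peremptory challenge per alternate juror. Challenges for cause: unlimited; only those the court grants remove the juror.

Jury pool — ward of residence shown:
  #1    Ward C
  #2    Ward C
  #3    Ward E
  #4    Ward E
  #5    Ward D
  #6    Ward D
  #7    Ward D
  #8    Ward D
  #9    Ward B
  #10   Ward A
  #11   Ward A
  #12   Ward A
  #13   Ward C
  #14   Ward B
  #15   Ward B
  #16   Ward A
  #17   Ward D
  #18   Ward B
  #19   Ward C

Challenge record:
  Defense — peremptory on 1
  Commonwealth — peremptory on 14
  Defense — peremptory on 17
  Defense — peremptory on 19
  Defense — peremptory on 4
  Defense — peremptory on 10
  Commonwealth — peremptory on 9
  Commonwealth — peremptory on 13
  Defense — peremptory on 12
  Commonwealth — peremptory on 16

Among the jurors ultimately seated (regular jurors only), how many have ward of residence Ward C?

Removed: #1, #4, #9, #10, #12, #13, #14, #16, #17, #19.
Seated jurors 1–6: #2, #3, #5, #6, #7, #8 (alternates #11, #15, #18 not counted).
Of those, in Ward C: #2 → 1.

1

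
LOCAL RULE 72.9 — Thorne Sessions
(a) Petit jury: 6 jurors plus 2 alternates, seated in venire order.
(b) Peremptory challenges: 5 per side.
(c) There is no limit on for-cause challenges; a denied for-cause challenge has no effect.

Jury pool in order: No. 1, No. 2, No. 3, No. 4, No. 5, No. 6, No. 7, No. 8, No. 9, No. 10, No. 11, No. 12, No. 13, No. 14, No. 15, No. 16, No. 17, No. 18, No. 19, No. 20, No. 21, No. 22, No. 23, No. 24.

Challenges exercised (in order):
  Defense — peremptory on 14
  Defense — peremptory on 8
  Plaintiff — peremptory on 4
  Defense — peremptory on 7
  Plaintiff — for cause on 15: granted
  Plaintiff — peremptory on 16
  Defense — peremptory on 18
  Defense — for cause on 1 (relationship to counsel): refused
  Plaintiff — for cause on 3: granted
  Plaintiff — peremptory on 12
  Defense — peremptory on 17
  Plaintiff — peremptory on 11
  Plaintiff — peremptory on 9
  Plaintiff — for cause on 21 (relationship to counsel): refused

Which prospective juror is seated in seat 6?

Removed: #3, #4, #7, #8, #9, #11, #12, #14, #15, #16, #17, #18. (#1, #21 stay — for-cause denied.)
Seating in order: seats 1–6 → #1, #2, #5, #6, #10, #13; alternates → #19, #20.
So seat 6 is #13.

13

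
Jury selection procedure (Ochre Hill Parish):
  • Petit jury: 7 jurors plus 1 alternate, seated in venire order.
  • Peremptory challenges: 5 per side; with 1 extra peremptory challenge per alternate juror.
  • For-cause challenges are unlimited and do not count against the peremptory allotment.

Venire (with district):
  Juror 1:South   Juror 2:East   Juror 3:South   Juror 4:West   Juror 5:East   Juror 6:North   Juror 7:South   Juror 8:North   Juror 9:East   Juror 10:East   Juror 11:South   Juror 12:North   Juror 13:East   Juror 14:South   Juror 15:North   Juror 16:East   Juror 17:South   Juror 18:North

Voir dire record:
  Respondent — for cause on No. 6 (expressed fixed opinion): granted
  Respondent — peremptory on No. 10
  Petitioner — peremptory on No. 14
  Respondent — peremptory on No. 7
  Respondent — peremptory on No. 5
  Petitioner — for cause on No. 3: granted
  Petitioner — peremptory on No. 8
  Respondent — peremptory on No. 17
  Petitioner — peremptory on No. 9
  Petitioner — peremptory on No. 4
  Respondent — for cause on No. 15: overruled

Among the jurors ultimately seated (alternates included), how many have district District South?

2

Removed: #3, #4, #5, #6, #7, #8, #9, #10, #14, #17.
Seated (8 incl. alternates): #1, #2, #11, #12, #13, #15, #16, #18.
Of those, in District South: #1, #11 → 2.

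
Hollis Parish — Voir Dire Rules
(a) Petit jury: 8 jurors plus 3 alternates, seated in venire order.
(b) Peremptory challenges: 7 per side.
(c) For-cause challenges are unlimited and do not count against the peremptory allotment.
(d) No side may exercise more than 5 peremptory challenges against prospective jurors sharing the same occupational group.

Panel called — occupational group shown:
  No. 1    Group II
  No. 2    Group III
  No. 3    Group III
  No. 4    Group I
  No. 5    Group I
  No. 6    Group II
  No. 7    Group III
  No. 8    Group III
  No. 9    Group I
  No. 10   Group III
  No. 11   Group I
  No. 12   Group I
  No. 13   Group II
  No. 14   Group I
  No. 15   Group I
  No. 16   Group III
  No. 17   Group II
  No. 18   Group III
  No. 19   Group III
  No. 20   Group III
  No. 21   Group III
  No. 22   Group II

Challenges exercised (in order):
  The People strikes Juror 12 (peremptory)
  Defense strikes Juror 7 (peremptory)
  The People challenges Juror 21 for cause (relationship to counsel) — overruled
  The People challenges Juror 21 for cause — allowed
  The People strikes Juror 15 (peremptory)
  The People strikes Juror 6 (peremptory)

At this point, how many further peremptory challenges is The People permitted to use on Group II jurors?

The People peremptories so far: #12, #15, #6 — 3 of 7 used, 4 left overall.
Against Group II: #6 — 1 used; per-group cap 5 leaves 4.
Binding limit: min(4, 4) = 4.

4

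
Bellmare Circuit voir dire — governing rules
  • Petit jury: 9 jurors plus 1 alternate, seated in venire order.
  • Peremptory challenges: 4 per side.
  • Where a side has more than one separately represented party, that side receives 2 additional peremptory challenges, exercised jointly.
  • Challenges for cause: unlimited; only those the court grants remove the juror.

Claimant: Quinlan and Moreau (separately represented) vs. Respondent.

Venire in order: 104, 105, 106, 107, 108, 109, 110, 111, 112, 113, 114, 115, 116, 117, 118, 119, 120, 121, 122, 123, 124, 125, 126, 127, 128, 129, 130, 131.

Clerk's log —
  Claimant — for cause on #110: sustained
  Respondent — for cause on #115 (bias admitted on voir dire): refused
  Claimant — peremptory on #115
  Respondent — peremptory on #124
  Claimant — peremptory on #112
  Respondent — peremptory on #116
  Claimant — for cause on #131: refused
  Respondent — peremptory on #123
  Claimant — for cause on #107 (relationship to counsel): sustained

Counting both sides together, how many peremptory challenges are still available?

5

Claimant allotment: 4 base + 2 multi-party = 6. Respondent allotment: 4.
Claimant peremptories used: #115, #112 — 2 (for-cause on #110, #131, #107 don't count).
Respondent peremptories used: #124, #116, #123 — 3 (the for-cause on #115 doesn't count).
Remaining: (6 − 2) + (4 − 3) = 5.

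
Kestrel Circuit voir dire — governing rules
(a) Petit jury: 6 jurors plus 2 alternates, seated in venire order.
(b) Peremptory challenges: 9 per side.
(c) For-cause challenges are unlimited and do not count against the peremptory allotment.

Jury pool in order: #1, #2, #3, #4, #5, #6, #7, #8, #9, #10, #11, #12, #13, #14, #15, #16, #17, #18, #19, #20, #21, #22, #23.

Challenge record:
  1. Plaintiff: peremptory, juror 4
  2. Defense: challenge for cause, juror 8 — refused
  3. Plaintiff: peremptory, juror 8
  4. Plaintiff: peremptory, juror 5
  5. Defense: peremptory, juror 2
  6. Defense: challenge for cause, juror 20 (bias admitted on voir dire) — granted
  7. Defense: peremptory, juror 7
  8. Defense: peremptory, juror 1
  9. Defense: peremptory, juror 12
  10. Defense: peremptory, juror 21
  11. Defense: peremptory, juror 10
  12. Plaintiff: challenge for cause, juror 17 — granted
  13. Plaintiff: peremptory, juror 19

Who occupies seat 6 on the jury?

14

Removed: #1, #2, #4, #5, #7, #8, #10, #12, #17, #19, #20, #21.
Seating in order: seats 1–6 → #3, #6, #9, #11, #13, #14; alternates → #15, #16.
So seat 6 is #14.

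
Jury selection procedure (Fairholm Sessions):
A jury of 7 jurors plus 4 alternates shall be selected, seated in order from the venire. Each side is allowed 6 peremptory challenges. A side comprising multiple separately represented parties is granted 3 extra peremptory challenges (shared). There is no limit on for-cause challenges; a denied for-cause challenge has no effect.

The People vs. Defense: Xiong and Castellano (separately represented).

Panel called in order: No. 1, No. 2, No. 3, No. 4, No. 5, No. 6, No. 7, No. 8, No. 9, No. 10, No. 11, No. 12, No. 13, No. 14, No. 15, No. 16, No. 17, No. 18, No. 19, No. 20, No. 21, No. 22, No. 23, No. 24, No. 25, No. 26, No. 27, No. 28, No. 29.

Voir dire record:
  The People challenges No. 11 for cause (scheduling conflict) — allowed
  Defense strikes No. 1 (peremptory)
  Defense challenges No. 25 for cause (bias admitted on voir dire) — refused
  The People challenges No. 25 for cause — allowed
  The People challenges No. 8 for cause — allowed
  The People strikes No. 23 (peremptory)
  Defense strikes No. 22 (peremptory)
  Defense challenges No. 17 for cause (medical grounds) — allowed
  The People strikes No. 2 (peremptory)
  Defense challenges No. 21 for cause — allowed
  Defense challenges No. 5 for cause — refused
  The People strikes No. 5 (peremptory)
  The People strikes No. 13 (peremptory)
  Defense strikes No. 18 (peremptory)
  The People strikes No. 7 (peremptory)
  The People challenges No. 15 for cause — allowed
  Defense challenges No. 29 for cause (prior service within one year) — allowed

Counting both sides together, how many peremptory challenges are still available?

7

The People allotment: 6. Defense allotment: 6 base + 3 multi-party = 9.
The People peremptories used: #23, #2, #5, #13, #7 — 5 (for-cause on #11, #25, #8, #15 don't count).
Defense peremptories used: #1, #22, #18 — 3 (for-cause on #25, #17, #21, #5, #29 don't count).
Remaining: (6 − 5) + (9 − 3) = 7.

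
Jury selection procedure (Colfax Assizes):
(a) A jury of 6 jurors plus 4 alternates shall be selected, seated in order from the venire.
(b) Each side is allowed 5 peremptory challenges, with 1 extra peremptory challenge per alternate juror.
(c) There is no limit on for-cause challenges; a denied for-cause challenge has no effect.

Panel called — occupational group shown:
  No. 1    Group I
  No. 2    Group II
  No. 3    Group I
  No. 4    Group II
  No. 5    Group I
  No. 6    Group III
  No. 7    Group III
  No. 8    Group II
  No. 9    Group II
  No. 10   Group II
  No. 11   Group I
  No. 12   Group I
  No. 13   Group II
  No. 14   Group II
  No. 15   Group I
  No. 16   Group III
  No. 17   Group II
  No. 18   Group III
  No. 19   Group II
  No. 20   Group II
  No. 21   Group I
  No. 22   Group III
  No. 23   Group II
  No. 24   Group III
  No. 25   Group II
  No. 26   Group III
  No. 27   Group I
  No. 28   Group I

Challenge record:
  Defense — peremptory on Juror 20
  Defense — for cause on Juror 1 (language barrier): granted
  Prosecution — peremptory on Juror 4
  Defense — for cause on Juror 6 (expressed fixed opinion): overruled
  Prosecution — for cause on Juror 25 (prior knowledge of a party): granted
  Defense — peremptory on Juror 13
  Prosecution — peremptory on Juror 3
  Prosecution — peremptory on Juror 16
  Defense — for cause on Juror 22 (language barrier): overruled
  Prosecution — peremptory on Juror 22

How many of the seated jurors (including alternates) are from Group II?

5

Removed: #1, #3, #4, #13, #16, #20, #22, #25.
Seated (10 incl. alternates): #2, #5, #6, #7, #8, #9, #10, #11, #12, #14.
Of those, in Group II: #2, #8, #9, #10, #14 → 5.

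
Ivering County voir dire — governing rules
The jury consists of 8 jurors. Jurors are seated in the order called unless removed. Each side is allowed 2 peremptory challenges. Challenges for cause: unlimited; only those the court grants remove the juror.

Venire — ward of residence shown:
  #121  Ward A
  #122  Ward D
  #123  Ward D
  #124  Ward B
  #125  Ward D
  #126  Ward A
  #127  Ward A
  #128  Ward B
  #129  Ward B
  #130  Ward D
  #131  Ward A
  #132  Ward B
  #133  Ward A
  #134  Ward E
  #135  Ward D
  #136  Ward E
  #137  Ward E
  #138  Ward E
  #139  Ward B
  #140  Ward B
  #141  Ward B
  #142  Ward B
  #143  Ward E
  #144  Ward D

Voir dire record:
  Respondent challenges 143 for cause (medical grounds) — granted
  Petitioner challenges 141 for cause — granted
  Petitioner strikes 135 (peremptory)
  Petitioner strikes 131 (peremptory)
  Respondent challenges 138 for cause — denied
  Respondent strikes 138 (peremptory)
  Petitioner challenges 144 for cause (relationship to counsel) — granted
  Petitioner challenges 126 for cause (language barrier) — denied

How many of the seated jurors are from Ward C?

0

Removed: #131, #135, #138, #141, #143, #144.
Seated jurors 1–8: #121, #122, #123, #124, #125, #126, #127, #128.
None of those are in Ward C → 0.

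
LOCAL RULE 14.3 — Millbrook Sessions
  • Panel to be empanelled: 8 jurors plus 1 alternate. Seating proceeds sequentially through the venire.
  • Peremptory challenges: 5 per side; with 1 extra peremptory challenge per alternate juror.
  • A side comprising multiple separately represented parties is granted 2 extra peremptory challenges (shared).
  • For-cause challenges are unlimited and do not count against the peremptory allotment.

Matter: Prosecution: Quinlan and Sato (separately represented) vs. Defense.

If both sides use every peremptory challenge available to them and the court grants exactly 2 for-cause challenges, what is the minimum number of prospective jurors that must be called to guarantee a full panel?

25

Seats to fill: 8 + 1 alternates = 9.
Peremptories — Prosecution: 5 + 1×1 + 2 = 8; Defense: 5 + 1×1 = 6; total 14.
For-cause removals: 2.
Minimum venire: 9 + 14 + 2 = 25.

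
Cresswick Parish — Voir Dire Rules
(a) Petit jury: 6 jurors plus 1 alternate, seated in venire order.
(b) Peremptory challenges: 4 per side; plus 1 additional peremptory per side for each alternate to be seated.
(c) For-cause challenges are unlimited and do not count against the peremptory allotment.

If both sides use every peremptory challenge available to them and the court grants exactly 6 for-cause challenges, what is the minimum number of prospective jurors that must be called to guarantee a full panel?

Seats to fill: 6 + 1 alternates = 7.
Peremptories: 4 + 1×1 = 5 per side × 2 sides = 10.
For-cause removals: 6.
Minimum venire: 7 + 10 + 6 = 23.

23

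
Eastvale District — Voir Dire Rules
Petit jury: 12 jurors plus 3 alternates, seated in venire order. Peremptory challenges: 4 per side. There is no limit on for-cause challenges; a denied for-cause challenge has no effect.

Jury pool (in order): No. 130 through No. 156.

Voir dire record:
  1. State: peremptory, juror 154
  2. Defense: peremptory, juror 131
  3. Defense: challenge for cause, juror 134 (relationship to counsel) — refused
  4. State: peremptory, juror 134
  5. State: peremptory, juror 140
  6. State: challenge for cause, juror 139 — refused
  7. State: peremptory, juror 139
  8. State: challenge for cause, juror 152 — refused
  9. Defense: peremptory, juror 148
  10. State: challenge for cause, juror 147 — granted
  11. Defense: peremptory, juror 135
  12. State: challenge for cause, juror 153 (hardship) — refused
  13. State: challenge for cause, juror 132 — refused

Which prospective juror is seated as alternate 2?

Removed: #131, #134, #135, #139, #140, #147, #148, #154. (#132, #152, #153 stay — for-cause denied.)
Seating in order: seats 1–12 → #130, #132, #133, #136, #137, #138, #141, #142, #143, #144, #145, #146; alternates → #149, #150, #151.
So alternate 2 is #150.

150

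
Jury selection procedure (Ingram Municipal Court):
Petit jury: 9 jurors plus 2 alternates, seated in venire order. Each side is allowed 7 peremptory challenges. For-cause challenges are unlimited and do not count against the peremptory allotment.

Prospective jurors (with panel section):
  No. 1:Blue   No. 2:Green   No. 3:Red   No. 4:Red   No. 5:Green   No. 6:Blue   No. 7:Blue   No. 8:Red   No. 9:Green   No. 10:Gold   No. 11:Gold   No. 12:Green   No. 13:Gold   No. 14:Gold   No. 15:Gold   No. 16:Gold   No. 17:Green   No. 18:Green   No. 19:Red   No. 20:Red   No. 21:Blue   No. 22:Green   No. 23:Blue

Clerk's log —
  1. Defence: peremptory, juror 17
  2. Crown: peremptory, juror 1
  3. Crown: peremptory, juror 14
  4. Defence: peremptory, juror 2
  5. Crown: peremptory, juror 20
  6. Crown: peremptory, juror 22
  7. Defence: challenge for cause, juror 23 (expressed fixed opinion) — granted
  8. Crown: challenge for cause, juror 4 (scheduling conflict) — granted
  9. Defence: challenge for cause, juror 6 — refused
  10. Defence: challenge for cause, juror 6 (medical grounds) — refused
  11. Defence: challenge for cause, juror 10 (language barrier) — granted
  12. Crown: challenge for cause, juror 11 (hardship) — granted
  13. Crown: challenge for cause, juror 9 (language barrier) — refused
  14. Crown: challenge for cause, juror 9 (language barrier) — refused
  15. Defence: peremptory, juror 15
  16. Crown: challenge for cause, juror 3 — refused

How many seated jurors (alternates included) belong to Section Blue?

Removed: #1, #2, #4, #10, #11, #14, #15, #17, #20, #22, #23.
Seated (11 incl. alternates): #3, #5, #6, #7, #8, #9, #12, #13, #16, #18, #19.
Of those, in Section Blue: #6, #7 → 2.

2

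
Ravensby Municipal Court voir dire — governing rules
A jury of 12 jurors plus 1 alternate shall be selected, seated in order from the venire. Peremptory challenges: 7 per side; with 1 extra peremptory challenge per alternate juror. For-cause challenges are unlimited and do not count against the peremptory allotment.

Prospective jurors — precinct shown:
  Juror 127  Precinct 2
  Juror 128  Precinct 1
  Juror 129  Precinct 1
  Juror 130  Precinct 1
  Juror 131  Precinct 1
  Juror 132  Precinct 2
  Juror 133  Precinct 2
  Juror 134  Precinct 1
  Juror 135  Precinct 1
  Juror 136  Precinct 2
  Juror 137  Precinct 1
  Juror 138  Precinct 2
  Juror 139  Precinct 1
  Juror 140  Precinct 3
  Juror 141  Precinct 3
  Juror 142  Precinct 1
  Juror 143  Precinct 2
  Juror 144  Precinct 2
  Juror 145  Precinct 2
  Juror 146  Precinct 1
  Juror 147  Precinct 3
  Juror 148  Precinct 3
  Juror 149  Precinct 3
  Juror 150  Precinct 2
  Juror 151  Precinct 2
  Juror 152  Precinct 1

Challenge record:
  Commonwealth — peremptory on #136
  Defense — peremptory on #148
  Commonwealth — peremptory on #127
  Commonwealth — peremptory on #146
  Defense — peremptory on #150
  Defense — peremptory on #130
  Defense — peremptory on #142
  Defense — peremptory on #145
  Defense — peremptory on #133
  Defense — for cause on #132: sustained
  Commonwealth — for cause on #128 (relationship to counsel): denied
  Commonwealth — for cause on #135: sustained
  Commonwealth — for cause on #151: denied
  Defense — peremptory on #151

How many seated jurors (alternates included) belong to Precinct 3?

4

Removed: #127, #130, #132, #133, #135, #136, #142, #145, #146, #148, #150, #151.
Seated (13 incl. alternates): #128, #129, #131, #134, #137, #138, #139, #140, #141, #143, #144, #147, #149.
Of those, in Precinct 3: #140, #141, #147, #149 → 4.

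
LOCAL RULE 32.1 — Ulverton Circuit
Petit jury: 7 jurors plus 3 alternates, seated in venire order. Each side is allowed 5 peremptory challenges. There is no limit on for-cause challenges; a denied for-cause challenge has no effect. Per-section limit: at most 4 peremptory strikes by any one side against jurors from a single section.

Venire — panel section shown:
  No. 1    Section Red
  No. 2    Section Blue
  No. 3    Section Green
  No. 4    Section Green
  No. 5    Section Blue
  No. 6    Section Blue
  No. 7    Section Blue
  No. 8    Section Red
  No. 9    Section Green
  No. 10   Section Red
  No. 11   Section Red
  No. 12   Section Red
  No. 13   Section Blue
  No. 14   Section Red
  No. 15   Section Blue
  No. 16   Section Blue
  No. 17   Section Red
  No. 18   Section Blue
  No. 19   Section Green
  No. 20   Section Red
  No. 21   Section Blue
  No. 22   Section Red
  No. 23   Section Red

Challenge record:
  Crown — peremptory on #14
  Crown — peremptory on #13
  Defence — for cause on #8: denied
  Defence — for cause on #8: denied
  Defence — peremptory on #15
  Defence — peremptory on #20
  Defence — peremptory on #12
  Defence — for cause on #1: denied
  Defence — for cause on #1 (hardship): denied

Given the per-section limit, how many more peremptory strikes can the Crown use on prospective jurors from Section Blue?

3

Crown peremptories so far: #14, #13 — 2 of 5 used, 3 left overall.
Against Section Blue: #13 — 1 used; per-section cap 4 leaves 3.
Binding limit: min(3, 3) = 3.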